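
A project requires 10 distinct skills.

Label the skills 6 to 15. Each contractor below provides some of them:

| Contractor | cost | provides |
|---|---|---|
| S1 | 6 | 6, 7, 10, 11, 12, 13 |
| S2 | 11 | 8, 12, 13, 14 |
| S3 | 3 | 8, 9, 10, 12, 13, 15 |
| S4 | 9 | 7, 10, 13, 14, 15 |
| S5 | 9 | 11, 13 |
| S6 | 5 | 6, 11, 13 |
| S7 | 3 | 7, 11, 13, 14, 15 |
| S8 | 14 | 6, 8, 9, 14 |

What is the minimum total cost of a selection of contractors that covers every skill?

11

S3, S6, S7 together cover every skill (S3 ∪ S6 ∪ S7 = {6, 7, 8, 9, 10, 11, 12, 13, 14, 15}); total cost 3 + 5 + 3 = 11.
No covering selection has total cost below 11.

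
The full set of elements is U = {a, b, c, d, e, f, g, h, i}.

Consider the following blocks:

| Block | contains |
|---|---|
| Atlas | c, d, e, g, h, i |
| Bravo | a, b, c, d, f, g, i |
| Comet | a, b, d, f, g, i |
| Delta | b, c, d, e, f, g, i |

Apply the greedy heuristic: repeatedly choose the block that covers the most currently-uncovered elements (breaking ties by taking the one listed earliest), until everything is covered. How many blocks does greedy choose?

2

Greedy: pick Bravo (covers 7 new) → pick Atlas (covers 2 new). Total picks: 2.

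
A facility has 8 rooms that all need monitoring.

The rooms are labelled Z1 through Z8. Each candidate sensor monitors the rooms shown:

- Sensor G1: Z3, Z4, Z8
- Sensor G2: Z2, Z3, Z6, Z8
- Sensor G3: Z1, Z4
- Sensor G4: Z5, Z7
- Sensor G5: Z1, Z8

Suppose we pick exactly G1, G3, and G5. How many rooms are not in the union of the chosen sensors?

Union of G1, G3, G5 = {Z1, Z3, Z4, Z8}.
Not covered: Z2, Z5, Z6, Z7 — 4 rooms.

4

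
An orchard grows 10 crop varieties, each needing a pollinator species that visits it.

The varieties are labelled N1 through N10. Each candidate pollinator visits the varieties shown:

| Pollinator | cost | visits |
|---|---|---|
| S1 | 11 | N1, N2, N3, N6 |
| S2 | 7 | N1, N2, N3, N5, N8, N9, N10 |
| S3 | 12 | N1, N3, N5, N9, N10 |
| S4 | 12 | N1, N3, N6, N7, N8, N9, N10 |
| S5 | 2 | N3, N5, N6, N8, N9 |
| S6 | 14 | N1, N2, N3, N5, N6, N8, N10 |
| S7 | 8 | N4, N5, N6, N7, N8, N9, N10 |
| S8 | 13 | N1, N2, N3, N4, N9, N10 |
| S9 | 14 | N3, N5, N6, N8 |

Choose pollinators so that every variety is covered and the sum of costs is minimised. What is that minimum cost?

15

S2, S7 together cover every variety (S2 ∪ S7 = {N1, N2, N3, N4, N5, N6, N7, N8, N9, N10}); total cost 7 + 8 = 15.
The greedy pick S5, S2, S7 costs 17; no covering selection beats 15.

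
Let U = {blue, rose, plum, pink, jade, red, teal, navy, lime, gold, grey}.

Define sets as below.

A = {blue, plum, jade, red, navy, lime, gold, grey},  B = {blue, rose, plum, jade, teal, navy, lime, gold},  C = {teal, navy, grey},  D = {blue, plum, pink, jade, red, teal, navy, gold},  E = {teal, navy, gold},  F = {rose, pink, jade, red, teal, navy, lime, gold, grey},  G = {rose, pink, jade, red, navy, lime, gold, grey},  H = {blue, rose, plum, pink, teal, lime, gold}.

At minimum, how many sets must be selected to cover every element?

A and H together: A ∪ H = {blue, rose, plum, pink, jade, red, teal, navy, lime, gold, grey} — every element is covered.
No single set has all 11 elements (the largest, F, has 9), so 2 is optimal.

2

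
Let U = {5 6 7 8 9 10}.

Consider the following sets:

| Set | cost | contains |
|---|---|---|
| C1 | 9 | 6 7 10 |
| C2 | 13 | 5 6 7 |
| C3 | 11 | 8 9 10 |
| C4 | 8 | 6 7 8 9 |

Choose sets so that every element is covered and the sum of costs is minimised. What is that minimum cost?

24

C2, C3 together cover every element (C2 ∪ C3 = {5, 6, 7, 8, 9, 10}); total cost 13 + 11 = 24.
The greedy pick C4, C1, C2 costs 30; no covering selection beats 24.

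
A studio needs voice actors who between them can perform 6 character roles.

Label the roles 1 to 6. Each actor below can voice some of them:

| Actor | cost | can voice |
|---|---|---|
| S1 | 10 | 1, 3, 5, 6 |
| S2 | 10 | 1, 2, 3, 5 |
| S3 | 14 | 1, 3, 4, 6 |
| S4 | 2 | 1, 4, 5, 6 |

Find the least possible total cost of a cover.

S2, S4 together cover every role (S2 ∪ S4 = {1, 2, 3, 4, 5, 6}); total cost 10 + 2 = 12.
No covering selection has total cost below 12.

12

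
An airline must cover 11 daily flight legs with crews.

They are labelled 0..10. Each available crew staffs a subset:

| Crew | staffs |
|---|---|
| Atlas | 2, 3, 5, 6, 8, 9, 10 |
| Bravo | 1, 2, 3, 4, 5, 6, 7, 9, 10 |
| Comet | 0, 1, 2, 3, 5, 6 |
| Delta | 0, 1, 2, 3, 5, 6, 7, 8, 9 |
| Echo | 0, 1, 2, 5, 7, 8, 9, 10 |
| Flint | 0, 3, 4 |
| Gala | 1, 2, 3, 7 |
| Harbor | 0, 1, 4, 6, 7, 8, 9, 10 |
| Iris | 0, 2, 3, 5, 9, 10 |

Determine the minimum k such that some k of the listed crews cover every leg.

Take {Harbor, Iris}. Their union is {0, 1, 2, 3, 4, 5, 6, 7, 8, 9, 10}, which is all 11 legs.
No single crew has all 11 legs (the largest, Bravo, has 9), so 2 is optimal.

2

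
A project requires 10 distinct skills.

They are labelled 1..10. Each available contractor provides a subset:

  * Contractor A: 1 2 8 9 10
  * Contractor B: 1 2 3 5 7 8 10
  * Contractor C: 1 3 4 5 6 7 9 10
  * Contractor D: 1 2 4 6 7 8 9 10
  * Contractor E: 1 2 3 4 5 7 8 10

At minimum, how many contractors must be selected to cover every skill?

2

B and D together: B ∪ D = {1, 2, 3, 4, 5, 6, 7, 8, 9, 10} — every skill is covered.
No single contractor has all 10 skills (the largest, C, has 8), so 2 is optimal.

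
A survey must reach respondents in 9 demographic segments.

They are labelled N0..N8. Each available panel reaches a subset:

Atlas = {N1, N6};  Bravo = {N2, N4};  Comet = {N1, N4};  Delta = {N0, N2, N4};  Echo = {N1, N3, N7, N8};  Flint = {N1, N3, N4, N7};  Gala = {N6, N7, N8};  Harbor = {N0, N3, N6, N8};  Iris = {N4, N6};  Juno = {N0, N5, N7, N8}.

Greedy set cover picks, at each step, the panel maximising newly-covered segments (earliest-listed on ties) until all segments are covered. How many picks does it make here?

Greedy: pick Echo (covers 4 new) → pick Delta (covers 3 new) → pick Atlas (covers 1 new) → pick Juno (covers 1 new). Total picks: 4.

4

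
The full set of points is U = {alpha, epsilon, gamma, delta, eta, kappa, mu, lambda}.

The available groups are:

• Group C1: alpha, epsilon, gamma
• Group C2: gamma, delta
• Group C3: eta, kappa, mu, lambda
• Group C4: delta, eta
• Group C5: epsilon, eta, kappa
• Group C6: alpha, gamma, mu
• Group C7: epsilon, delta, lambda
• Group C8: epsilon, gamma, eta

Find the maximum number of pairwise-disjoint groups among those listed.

C2, C5 are pairwise disjoint (C2={gamma,delta}; C5={epsilon,eta,kappa}).
Every remaining group overlaps one of these, and no 3 of the listed groups are pairwise disjoint, so 2 is the maximum.

2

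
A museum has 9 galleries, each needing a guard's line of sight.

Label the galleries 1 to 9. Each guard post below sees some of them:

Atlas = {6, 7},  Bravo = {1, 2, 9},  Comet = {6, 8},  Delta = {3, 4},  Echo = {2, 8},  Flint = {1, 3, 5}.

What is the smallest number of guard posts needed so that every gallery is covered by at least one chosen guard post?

5

Atlas and Bravo and Comet and Delta and Flint together: Atlas ∪ Bravo ∪ Comet ∪ Delta ∪ Flint = {1, 2, 3, 4, 5, 6, 7, 8, 9} — every gallery is covered.
No 4 of the 6 guard posts cover everything (all 15 combinations miss at least one gallery), so 5 is optimal.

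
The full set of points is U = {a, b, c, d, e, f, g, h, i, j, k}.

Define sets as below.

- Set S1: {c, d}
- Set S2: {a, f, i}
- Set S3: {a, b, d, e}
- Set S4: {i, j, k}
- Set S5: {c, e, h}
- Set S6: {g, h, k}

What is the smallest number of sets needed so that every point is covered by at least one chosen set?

5

S2, S3, S4, S5, and S6 cover everything between them: the union {a, b, c, d, e, f, g, h, i, j, k} is all of U.
No 4 of the 6 sets cover everything (all 15 combinations miss at least one point), so 5 is optimal.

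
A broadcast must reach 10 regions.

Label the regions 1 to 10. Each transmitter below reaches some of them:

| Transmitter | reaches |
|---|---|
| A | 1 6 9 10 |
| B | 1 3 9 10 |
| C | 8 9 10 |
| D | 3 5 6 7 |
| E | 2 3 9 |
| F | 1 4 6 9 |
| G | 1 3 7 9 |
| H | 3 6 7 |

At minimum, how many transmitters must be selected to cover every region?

Take {C, D, E, F}. Their union is {1, 2, 3, 4, 5, 6, 7, 8, 9, 10}, which is all 10 regions.
Only E contains 2, so E is forced; the remaining 7 regions need at least 3 more transmitters (each remaining transmitter adds at most 3) — so at least 4 transmitters are needed, and 4 is optimal.

4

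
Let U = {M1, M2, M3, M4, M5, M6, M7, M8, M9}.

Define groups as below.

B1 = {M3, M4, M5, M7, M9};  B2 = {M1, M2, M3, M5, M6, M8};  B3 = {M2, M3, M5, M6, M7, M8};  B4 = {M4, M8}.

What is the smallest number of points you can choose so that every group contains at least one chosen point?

2

H = {M3, M8} meets every group (each contains at least one member of H), and |H| = 2.
No single point lies in every group, so at least 2 are needed and 2 is optimal.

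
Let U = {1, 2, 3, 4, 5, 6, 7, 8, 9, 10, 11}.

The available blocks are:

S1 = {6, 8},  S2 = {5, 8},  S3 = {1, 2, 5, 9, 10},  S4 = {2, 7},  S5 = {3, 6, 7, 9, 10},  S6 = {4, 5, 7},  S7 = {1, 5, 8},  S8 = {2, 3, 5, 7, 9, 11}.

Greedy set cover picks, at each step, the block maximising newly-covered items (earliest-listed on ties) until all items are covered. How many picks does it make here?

Greedy: pick S8 (covers 6 new) → pick S1 (covers 2 new) → pick S3 (covers 2 new) → pick S6 (covers 1 new). Total picks: 4.

4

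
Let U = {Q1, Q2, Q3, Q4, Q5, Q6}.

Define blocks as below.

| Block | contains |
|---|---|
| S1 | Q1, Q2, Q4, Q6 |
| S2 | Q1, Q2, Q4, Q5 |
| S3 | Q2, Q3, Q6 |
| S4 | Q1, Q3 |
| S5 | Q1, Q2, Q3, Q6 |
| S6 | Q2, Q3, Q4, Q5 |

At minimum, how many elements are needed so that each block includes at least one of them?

H = {Q3, Q4} meets every block (each contains at least one member of H), and |H| = 2.
No single element lies in every block, so at least 2 are needed and 2 is optimal.

2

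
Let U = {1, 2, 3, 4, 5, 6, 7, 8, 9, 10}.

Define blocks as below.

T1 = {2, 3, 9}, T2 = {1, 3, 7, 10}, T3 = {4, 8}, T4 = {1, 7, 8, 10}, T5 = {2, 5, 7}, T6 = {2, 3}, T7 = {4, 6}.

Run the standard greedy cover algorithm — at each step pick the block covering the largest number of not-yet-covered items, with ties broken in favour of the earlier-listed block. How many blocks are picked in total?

5

Greedy: pick T2 (covers 4 new) → pick T1 (covers 2 new) → pick T3 (covers 2 new) → pick T5 (covers 1 new) → pick T7 (covers 1 new). Total picks: 5.
(The true minimum cover uses only 4 blocks, so greedy is not optimal here.)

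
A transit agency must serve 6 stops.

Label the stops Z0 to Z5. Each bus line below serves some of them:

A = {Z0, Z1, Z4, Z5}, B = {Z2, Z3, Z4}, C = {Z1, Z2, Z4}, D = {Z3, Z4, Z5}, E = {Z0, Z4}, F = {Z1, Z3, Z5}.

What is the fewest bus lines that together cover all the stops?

2

Take {A, B}. Their union is {Z0, Z1, Z2, Z3, Z4, Z5}, which is all 6 stops.
No single bus line has all 6 stops (the largest, A, has 4), so 2 is optimal.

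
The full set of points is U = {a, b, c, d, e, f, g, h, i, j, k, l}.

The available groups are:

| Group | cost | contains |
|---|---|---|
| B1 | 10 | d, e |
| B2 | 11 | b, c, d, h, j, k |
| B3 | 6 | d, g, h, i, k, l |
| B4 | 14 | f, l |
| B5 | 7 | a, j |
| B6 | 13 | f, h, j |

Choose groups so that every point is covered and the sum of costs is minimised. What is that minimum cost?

47

B1, B2, B3, B5, B6 together cover every point (B1 ∪ B2 ∪ B3 ∪ B5 ∪ B6 = {a, b, c, d, e, f, g, h, i, j, k, l}); total cost 10 + 11 + 6 + 7 + 13 = 47.
No covering selection has total cost below 47.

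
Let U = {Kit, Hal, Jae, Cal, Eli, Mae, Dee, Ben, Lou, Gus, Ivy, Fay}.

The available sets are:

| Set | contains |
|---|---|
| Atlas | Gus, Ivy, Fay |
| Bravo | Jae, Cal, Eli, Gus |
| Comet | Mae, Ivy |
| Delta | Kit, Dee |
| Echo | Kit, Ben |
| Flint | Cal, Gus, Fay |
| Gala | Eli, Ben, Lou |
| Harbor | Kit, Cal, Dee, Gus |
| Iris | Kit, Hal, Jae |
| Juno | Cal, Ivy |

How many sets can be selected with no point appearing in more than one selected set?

Comet, Delta, Flint, Gala are pairwise disjoint (Comet={Mae,Ivy}; Delta={Kit,Dee}; Flint={Cal,Gus,Fay}; Gala={Eli,Ben,Lou}).
Every remaining set overlaps one of these, and no 5 of the listed sets are pairwise disjoint, so 4 is the maximum.

4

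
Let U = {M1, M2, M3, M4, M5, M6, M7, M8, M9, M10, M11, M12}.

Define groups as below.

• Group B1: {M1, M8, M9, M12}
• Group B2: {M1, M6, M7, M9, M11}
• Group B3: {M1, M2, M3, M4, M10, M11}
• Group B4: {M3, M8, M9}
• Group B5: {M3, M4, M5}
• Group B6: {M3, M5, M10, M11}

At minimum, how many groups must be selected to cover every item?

4

B1, B2, B3, and B6 cover everything between them: the union {M1, M2, M3, M4, M5, M6, M7, M8, M9, M10, M11, M12} is all of U.
No 3 of the 6 groups cover everything (all 20 combinations miss at least one item), so 4 is optimal.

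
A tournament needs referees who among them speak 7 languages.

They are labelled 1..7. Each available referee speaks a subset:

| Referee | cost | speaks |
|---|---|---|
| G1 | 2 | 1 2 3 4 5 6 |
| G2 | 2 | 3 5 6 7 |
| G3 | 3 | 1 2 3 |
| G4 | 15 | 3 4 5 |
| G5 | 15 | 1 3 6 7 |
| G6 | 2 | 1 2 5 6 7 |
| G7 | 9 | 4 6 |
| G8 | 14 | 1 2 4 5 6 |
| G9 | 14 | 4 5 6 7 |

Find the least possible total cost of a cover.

4

G1, G2 together cover every language (G1 ∪ G2 = {1, 2, 3, 4, 5, 6, 7}); total cost 2 + 2 = 4.
No covering selection has total cost below 4.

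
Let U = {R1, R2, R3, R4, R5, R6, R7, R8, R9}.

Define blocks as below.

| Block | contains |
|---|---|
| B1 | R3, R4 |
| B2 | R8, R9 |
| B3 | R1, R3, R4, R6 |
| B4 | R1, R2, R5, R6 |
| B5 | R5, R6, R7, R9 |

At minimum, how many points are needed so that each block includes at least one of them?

Take H = {R1, R3, R9}. Each listed block contains at least one of these, so H is a hitting set of size 3.
The blocks B1, B2, B4 are pairwise disjoint, so any hitting set needs a separate point for each — at least 3. Hence 3 is optimal.

3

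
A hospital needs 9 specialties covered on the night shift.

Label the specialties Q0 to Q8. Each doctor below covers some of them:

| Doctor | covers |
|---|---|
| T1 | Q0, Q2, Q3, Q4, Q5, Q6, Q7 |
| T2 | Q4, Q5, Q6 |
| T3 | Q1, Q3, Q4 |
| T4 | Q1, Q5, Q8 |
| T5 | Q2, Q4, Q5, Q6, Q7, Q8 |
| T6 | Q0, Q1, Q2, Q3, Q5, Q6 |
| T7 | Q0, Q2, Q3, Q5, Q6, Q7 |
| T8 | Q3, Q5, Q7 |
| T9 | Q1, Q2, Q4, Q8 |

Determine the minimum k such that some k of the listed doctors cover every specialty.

2

Take {T1, T9}. Their union is {Q0, Q1, Q2, Q3, Q4, Q5, Q6, Q7, Q8}, which is all 9 specialties.
No single doctor has all 9 specialties (the largest, T1, has 7), so 2 is optimal.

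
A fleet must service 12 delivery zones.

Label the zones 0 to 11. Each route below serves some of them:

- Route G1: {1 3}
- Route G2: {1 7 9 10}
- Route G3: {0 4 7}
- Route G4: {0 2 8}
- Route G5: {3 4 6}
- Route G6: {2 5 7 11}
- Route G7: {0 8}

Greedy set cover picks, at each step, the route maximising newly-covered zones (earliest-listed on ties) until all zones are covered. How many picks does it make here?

4

Greedy: pick G2 (covers 4 new) → pick G4 (covers 3 new) → pick G5 (covers 3 new) → pick G6 (covers 2 new). Total picks: 4.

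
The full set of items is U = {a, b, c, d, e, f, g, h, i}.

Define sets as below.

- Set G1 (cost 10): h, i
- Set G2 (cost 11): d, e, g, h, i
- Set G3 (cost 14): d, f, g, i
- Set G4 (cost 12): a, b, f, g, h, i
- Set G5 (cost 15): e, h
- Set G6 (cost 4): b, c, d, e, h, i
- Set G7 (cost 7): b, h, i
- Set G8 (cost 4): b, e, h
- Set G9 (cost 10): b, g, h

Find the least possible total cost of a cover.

16

G4, G6 together cover every item (G4 ∪ G6 = {a, b, c, d, e, f, g, h, i}); total cost 12 + 4 = 16.
No covering selection has total cost below 16.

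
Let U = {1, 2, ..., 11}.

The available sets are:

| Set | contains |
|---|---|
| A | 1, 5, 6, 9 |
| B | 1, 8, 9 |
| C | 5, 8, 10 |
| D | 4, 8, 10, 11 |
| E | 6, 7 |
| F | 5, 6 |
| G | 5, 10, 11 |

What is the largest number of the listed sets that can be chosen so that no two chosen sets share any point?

3

B, E, G are pairwise disjoint (B={1,8,9}; E={6,7}; G={5,10,11}).
Every remaining set overlaps one of these, and no 4 of the listed sets are pairwise disjoint, so 3 is the maximum.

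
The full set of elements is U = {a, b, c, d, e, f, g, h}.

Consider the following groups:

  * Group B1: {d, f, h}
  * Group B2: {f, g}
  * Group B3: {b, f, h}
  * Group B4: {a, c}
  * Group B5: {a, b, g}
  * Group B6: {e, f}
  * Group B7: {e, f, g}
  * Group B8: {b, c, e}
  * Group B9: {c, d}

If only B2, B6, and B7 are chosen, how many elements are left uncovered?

Union of B2, B6, B7 = {e, f, g}.
Not covered: a, b, c, d, h — 5 elements.

5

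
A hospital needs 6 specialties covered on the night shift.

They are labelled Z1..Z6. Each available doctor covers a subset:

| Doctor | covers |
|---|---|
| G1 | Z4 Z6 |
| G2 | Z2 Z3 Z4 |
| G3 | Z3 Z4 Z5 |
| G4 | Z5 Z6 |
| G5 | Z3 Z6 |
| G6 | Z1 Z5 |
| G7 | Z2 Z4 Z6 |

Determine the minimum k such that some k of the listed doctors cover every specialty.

3

G2 and G6 and G7 together: G2 ∪ G6 ∪ G7 = {Z1, Z2, Z3, Z4, Z5, Z6} — every specialty is covered.
Only G6 contains Z1, so G6 is forced; the remaining 4 specialties need at least 2 more doctors (each remaining doctor adds at most 3) — so at least 3 doctors are needed, and 3 is optimal.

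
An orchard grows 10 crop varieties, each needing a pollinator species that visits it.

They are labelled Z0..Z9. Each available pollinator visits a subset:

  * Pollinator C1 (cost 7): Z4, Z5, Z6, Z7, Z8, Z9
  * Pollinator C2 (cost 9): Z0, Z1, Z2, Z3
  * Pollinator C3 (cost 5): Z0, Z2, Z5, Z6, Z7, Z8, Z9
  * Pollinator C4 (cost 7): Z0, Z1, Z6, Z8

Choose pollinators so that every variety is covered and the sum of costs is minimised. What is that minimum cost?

C1, C2 together cover every variety (C1 ∪ C2 = {Z0, Z1, Z2, Z3, Z4, Z5, Z6, Z7, Z8, Z9}); total cost 7 + 9 = 16.
The greedy pick C3, C2, C1 costs 21; no covering selection beats 16.

16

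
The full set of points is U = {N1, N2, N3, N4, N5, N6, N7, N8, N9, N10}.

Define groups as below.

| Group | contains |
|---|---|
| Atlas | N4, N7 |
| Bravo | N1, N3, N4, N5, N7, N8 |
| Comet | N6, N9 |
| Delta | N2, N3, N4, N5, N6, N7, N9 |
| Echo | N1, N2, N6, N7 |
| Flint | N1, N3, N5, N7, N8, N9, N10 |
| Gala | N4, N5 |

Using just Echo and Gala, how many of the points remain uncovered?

4

Union of Echo, Gala = {N1, N2, N4, N5, N6, N7}.
Not covered: N3, N8, N9, N10 — 4 points.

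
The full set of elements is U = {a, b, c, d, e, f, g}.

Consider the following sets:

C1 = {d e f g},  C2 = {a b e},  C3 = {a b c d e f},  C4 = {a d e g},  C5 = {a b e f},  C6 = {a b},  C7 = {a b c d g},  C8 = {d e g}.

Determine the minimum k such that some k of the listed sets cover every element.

Take {C3, C7}. Their union is {a, b, c, d, e, f, g}, which is all 7 elements.
No single set has all 7 elements (the largest, C3, has 6), so 2 is optimal.

2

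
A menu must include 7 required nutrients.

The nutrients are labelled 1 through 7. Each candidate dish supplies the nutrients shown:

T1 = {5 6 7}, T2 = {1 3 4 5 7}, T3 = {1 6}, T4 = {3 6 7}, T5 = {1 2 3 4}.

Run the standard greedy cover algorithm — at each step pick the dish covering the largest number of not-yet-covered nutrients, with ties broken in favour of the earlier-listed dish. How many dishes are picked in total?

Greedy: pick T2 (covers 5 new) → pick T1 (covers 1 new) → pick T5 (covers 1 new). Total picks: 3.
(The true minimum cover uses only 2 dishes, so greedy is not optimal here.)

3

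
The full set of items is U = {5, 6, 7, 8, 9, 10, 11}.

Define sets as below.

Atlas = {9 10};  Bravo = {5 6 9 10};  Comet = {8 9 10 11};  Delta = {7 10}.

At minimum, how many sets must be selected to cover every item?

Bravo, Comet, and Delta cover everything between them: the union {5, 6, 7, 8, 9, 10, 11} is all of U.
Only Bravo contains 5, so Bravo is forced; the remaining 3 items need at least 2 more sets (each remaining set adds at most 2) — so at least 3 sets are needed, and 3 is optimal.

3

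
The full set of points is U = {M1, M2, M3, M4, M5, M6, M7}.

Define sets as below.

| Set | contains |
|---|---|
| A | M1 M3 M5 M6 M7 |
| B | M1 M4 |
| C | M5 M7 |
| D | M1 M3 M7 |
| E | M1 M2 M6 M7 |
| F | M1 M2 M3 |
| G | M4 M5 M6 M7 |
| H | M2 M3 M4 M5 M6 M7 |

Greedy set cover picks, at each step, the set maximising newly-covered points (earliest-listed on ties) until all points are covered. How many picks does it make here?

Greedy: pick H (covers 6 new) → pick A (covers 1 new). Total picks: 2.

2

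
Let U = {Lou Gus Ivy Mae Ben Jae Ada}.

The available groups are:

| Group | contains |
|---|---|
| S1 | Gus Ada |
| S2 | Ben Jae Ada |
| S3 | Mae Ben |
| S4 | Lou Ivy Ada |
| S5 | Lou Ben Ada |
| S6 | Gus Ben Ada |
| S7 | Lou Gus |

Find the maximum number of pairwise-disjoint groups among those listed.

2

S2, S7 are pairwise disjoint (S2={Ben,Jae,Ada}; S7={Lou,Gus}).
Every remaining group overlaps one of these, and no 3 of the listed groups are pairwise disjoint, so 2 is the maximum.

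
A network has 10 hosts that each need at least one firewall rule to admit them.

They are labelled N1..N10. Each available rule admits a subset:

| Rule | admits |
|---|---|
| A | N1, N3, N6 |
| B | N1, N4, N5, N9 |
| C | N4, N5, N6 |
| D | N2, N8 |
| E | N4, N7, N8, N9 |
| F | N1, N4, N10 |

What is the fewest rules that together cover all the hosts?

5

A and B and D and E and F together: A ∪ B ∪ D ∪ E ∪ F = {N1, N2, N3, N4, N5, N6, N7, N8, N9, N10} — every host is covered.
No 4 of the 6 rules cover everything (all 15 combinations miss at least one host), so 5 is optimal.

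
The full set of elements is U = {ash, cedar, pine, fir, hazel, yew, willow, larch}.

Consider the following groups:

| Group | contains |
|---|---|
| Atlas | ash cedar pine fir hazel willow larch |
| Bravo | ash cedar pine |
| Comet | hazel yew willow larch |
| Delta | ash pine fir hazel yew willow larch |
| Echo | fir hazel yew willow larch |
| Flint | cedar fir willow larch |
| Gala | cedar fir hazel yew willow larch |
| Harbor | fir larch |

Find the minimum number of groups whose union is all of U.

Delta and Gala together: Delta ∪ Gala = {ash, cedar, pine, fir, hazel, yew, willow, larch} — every element is covered.
No single group has all 8 elements (the largest, Atlas, has 7), so 2 is optimal.

2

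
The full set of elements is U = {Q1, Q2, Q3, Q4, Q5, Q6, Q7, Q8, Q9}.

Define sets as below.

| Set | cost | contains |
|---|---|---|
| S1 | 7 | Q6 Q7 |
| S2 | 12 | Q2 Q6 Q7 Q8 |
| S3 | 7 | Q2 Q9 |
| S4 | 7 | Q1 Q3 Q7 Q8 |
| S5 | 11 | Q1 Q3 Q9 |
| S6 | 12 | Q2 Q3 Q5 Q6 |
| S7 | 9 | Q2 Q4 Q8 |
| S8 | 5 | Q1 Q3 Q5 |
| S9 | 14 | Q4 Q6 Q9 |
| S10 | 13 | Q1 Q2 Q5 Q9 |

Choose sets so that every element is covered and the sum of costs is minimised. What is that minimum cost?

28

S1, S3, S7, S8 together cover every element (S1 ∪ S3 ∪ S7 ∪ S8 = {Q1, Q2, Q3, Q4, Q5, Q6, Q7, Q8, Q9}); total cost 7 + 7 + 9 + 5 = 28.
The greedy pick S8, S2, S3, S7 costs 33; no covering selection beats 28.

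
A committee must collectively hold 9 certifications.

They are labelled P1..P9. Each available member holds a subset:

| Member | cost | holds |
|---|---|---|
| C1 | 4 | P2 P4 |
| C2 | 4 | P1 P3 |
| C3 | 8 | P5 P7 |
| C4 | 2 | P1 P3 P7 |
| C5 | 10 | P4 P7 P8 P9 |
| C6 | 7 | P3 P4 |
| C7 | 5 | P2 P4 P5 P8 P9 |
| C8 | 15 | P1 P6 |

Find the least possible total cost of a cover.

22

C4, C7, C8 together cover every certification (C4 ∪ C7 ∪ C8 = {P1, P2, P3, P4, P5, P6, P7, P8, P9}); total cost 2 + 5 + 15 = 22.
No covering selection has total cost below 22.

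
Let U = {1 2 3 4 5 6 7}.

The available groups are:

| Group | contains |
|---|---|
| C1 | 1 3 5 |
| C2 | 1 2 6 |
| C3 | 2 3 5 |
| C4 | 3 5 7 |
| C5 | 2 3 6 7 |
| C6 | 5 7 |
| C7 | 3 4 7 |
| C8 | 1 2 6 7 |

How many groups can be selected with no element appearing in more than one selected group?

C2, C7 are pairwise disjoint (C2={1,2,6}; C7={3,4,7}).
Every remaining group overlaps one of these, and no 3 of the listed groups are pairwise disjoint, so 2 is the maximum.

2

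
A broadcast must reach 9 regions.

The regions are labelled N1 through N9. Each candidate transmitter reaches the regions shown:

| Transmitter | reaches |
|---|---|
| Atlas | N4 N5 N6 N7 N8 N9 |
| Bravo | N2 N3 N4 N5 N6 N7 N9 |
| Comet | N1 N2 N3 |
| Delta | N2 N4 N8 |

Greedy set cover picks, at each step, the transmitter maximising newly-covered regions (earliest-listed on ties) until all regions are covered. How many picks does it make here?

3

Greedy: pick Bravo (covers 7 new) → pick Atlas (covers 1 new) → pick Comet (covers 1 new). Total picks: 3.
(The true minimum cover uses only 2 transmitters, so greedy is not optimal here.)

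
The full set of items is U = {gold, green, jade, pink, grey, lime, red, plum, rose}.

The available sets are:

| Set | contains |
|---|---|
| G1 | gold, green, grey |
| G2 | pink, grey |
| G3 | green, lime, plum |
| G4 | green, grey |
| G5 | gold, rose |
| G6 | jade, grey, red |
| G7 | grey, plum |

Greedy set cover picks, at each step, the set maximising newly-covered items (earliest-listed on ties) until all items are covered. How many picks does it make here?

Greedy: pick G1 (covers 3 new) → pick G3 (covers 2 new) → pick G6 (covers 2 new) → pick G2 (covers 1 new) → pick G5 (covers 1 new). Total picks: 5.
(The true minimum cover uses only 4 sets, so greedy is not optimal here.)

5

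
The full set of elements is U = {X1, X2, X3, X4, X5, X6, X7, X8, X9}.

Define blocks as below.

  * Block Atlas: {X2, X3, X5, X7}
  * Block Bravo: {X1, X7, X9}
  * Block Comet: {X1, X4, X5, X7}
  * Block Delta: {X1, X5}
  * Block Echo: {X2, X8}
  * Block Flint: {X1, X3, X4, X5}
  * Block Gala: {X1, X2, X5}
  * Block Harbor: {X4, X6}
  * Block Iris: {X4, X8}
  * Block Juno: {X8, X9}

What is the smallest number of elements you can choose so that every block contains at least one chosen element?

4

Take H = {X1, X3, X6, X8}. Each listed block contains at least one of these, so H is a hitting set of size 4.
No choice of 3 elements meets every block, so 4 is the minimum.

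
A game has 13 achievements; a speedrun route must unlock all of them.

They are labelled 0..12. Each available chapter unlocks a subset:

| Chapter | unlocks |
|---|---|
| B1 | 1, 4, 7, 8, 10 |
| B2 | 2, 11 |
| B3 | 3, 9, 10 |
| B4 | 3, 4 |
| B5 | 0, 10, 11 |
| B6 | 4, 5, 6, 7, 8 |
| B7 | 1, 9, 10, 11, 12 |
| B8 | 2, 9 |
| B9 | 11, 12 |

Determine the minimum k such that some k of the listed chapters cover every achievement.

5

B2 and B3 and B5 and B6 and B7 together: B2 ∪ B3 ∪ B5 ∪ B6 ∪ B7 = {0, 1, 2, 3, 4, 5, 6, 7, 8, 9, 10, 11, 12} — every achievement is covered.
No 4 of the 9 chapters cover everything (all 126 combinations miss at least one achievement), so 5 is optimal.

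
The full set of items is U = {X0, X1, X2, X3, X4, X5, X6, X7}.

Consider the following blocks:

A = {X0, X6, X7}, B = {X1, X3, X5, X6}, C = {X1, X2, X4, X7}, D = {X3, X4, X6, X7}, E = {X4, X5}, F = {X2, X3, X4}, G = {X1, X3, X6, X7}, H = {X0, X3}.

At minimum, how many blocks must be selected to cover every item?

Take {A, B, C}. Their union is {X0, X1, X2, X3, X4, X5, X6, X7}, which is all 8 items.
No 2 of the 8 blocks cover everything (all 28 combinations miss at least one item), so 3 is optimal.

3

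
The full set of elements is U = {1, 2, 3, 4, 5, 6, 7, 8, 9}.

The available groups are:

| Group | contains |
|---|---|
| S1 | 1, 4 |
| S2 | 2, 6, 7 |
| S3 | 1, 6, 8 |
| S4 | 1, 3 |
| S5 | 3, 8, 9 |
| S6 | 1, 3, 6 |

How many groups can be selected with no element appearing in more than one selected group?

3

S1, S2, S5 are pairwise disjoint (S1={1,4}; S2={2,6,7}; S5={3,8,9}).
Every remaining group overlaps one of these, and no 4 of the listed groups are pairwise disjoint, so 3 is the maximum.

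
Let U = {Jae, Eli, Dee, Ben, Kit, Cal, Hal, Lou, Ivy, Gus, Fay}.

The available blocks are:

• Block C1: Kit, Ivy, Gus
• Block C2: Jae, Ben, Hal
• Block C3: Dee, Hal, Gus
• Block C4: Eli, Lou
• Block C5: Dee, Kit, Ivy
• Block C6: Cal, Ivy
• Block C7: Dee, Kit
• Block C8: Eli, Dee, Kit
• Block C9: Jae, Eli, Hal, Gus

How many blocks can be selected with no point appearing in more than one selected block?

C2, C4, C6, C7 are pairwise disjoint (C2={Jae,Ben,Hal}; C4={Eli,Lou}; C6={Cal,Ivy}; C7={Dee,Kit}).
Every remaining block overlaps one of these, and no 5 of the listed blocks are pairwise disjoint, so 4 is the maximum.

4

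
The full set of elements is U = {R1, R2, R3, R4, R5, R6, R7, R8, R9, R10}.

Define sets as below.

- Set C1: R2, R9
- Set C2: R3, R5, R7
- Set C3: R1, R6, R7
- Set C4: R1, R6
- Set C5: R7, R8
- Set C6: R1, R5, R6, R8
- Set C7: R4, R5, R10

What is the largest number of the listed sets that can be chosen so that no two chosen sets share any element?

C1, C4, C5, C7 are pairwise disjoint (C1={R2,R9}; C4={R1,R6}; C5={R7,R8}; C7={R4,R5,R10}).
Every remaining set overlaps one of these, and no 5 of the listed sets are pairwise disjoint, so 4 is the maximum.

4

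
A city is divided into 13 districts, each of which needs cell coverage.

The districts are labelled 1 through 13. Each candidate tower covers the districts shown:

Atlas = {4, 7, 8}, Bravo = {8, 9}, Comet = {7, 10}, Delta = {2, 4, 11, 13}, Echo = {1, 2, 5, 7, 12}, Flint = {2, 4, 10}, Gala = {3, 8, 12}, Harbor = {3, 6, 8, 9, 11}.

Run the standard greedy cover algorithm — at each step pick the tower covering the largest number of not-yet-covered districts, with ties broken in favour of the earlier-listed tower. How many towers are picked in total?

4

Greedy: pick Echo (covers 5 new) → pick Harbor (covers 5 new) → pick Delta (covers 2 new) → pick Comet (covers 1 new). Total picks: 4.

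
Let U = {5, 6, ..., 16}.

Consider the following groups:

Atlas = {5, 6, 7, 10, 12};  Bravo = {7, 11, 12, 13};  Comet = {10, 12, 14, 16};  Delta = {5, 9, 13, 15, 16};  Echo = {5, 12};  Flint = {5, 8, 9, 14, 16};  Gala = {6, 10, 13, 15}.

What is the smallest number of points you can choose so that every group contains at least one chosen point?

3

Take H = {5, 13, 16}. Each listed group contains at least one of these, so H is a hitting set of size 3.
No choice of 2 points meets every group, so 3 is the minimum.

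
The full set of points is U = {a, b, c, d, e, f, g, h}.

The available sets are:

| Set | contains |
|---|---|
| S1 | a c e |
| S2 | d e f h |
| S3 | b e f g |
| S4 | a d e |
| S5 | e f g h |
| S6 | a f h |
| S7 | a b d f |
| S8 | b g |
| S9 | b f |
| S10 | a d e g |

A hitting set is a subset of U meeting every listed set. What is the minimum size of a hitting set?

Take T = {b, e, f}. Each listed set contains at least one of these, so T is a hitting set of size 3.
No choice of 2 points meets every set, so 3 is the minimum.

3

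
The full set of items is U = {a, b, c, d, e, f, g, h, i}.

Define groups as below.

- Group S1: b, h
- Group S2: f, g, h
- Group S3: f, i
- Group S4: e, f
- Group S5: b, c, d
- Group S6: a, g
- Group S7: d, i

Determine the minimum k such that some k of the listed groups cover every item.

5

Take {S1, S3, S4, S5, S6}. Their union is {a, b, c, d, e, f, g, h, i}, which is all 9 items.
No 4 of the 7 groups cover everything (all 35 combinations miss at least one item), so 5 is optimal.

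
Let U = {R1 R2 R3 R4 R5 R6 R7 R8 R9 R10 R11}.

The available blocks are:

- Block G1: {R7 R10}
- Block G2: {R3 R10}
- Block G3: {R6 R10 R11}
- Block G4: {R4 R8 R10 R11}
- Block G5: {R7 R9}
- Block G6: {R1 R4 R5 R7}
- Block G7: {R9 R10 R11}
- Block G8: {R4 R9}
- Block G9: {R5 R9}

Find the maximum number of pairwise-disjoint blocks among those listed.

2

G2, G5 are pairwise disjoint (G2={R3,R10}; G5={R7,R9}).
Every remaining block overlaps one of these, and no 3 of the listed blocks are pairwise disjoint, so 2 is the maximum.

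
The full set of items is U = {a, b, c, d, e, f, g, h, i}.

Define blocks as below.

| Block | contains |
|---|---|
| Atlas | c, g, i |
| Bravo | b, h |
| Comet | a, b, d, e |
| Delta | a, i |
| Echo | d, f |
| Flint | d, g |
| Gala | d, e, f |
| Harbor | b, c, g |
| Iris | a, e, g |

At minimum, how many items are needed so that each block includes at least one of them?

Take T = {b, d, g, i}. Each listed block contains at least one of these, so T is a hitting set of size 4.
No choice of 3 items meets every block, so 4 is the minimum.

4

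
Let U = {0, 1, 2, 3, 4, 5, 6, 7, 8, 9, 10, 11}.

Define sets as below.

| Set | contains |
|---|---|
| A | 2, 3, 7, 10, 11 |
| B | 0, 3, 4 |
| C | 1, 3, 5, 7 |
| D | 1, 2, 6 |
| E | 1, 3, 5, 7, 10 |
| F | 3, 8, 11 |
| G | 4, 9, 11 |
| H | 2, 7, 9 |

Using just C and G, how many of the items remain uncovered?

Union of C, G = {1, 3, 4, 5, 7, 9, 11}.
Not covered: 0, 2, 6, 8, 10 — 5 items.

5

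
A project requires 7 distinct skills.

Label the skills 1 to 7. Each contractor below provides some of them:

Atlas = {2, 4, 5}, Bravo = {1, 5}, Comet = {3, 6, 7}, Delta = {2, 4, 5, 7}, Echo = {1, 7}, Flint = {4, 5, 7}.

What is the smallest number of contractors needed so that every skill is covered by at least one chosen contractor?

3

Atlas and Bravo and Comet together: Atlas ∪ Bravo ∪ Comet = {1, 2, 3, 4, 5, 6, 7} — every skill is covered.
Only Comet contains 3, so Comet is forced; the remaining 4 skills need at least 2 more contractors (each remaining contractor adds at most 3) — so at least 3 contractors are needed, and 3 is optimal.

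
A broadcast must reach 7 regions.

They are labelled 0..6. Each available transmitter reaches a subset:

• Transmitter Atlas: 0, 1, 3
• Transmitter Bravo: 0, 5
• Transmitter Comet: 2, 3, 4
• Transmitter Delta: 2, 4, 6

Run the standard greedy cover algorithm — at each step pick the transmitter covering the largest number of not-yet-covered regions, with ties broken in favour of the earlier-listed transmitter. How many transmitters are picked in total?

Greedy: pick Atlas (covers 3 new) → pick Delta (covers 3 new) → pick Bravo (covers 1 new). Total picks: 3.

3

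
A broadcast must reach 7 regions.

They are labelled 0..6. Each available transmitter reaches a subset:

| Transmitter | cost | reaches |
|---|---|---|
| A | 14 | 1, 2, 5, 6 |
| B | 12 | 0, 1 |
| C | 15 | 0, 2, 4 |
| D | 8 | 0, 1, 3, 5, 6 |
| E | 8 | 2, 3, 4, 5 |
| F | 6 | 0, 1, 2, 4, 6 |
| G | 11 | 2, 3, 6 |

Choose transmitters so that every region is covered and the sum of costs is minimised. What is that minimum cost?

14

D, F together cover every region (D ∪ F = {0, 1, 2, 3, 4, 5, 6}); total cost 8 + 6 = 14.
No covering selection has total cost below 14.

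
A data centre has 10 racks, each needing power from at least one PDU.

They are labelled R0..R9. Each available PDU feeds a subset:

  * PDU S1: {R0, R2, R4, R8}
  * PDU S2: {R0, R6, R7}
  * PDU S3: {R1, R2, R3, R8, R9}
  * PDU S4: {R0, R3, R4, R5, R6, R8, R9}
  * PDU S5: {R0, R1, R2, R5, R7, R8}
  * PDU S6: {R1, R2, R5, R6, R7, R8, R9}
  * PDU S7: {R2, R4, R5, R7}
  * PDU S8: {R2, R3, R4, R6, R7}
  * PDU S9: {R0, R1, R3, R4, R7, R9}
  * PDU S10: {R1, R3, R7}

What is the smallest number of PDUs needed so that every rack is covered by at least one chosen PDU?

Take {S4, S5}. Their union is {R0, R1, R2, R3, R4, R5, R6, R7, R8, R9}, which is all 10 racks.
No single PDU has all 10 racks (the largest, S4, has 7), so 2 is optimal.

2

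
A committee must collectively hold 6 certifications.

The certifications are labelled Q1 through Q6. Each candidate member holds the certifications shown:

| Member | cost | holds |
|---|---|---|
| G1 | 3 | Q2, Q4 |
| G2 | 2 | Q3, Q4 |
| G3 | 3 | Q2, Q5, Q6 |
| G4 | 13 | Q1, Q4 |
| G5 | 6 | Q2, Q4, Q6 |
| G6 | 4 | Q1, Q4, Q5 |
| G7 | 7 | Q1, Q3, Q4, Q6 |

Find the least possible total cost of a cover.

G2, G3, G6 together cover every certification (G2 ∪ G3 ∪ G6 = {Q1, Q2, Q3, Q4, Q5, Q6}); total cost 2 + 3 + 4 = 9.
No covering selection has total cost below 9.

9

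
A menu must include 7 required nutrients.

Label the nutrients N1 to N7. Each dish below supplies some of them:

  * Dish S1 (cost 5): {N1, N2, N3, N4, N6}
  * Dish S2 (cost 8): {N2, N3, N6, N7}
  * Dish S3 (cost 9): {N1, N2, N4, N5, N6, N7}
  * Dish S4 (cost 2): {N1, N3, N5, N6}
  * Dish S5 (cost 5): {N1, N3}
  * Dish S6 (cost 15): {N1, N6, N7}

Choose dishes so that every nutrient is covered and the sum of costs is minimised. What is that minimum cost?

11

S3, S4 together cover every nutrient (S3 ∪ S4 = {N1, N2, N3, N4, N5, N6, N7}); total cost 9 + 2 = 11.
The greedy pick S4, S1, S2 costs 15; no covering selection beats 11.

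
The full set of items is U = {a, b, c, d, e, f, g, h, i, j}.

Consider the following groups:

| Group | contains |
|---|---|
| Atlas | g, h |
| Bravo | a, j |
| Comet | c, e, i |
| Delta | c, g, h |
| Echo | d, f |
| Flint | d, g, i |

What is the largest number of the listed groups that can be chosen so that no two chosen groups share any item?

Atlas, Bravo, Comet, Echo are pairwise disjoint (Atlas={g,h}; Bravo={a,j}; Comet={c,e,i}; Echo={d,f}).
Every remaining group overlaps one of these, and no 5 of the listed groups are pairwise disjoint, so 4 is the maximum.

4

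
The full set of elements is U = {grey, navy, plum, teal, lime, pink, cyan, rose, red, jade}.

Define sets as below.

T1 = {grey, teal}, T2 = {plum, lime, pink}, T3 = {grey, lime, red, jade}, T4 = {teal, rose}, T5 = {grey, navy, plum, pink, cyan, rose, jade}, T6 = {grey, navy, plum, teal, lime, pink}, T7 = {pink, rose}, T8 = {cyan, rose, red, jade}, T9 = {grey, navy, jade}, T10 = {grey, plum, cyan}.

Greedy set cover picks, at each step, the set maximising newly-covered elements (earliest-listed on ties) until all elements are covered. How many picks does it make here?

Greedy: pick T5 (covers 7 new) → pick T3 (covers 2 new) → pick T1 (covers 1 new). Total picks: 3.
(The true minimum cover uses only 2 sets, so greedy is not optimal here.)

3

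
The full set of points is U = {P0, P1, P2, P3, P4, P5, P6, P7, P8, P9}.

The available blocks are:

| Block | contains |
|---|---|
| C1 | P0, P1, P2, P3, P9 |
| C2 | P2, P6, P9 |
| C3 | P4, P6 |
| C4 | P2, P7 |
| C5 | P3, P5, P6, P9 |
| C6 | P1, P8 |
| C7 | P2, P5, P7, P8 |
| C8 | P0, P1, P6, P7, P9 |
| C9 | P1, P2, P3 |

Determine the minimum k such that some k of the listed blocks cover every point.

Take {C1, C3, C7}. Their union is {P0, P1, P2, P3, P4, P5, P6, P7, P8, P9}, which is all 10 points.
Only C3 contains P4, so C3 is forced; the remaining 8 points need at least 2 more blocks (each remaining block adds at most 5) — so at least 3 blocks are needed, and 3 is optimal.

3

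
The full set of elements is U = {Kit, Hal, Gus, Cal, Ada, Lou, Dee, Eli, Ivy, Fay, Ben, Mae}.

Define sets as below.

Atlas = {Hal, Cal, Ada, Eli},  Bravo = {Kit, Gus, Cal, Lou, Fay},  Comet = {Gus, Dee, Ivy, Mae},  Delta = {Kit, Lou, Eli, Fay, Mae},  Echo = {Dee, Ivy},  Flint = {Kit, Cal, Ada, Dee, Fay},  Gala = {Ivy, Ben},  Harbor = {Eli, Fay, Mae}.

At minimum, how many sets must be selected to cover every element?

Atlas and Bravo and Comet and Gala together: Atlas ∪ Bravo ∪ Comet ∪ Gala = {Kit, Hal, Gus, Cal, Ada, Lou, Dee, Eli, Ivy, Fay, Ben, Mae} — every element is covered.
No 3 of the 8 sets cover everything (all 56 combinations miss at least one element), so 4 is optimal.

4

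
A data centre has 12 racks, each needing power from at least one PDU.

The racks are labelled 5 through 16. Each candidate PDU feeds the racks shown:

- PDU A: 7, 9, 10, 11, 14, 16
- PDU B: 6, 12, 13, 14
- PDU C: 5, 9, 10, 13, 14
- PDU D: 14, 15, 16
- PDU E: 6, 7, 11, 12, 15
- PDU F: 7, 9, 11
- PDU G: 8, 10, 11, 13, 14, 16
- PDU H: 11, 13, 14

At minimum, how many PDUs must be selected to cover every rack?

3

C and E and G together: C ∪ E ∪ G = {5, 6, 7, 8, 9, 10, 11, 12, 13, 14, 15, 16} — every rack is covered.
Only C contains 5, so C is forced; the remaining 7 racks need at least 2 more PDUs (each remaining PDU adds at most 5) — so at least 3 PDUs are needed, and 3 is optimal.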